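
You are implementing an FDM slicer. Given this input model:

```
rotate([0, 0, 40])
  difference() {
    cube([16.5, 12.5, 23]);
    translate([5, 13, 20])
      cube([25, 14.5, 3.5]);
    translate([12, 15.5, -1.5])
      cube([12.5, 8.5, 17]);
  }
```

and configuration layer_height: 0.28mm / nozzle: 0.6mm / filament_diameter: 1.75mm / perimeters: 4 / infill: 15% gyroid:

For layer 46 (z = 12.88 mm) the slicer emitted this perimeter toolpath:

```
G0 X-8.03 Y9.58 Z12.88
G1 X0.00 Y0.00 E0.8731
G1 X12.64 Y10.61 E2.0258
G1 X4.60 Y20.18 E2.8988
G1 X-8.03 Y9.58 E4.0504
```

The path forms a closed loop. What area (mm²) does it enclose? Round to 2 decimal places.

206.19 mm²

Apply the shoelace formula to the sequence of (X, Y) vertices; enclosed area = 206.19 mm².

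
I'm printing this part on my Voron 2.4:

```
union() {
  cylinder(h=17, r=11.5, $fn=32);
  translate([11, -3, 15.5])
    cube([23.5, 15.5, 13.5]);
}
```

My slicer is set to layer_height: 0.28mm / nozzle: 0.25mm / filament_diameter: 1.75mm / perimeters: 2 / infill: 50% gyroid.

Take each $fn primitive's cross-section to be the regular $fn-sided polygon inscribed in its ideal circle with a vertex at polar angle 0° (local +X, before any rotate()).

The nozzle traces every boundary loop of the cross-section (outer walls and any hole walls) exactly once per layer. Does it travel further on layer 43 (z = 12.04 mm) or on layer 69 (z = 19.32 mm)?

Layer 43 (z = 12.04): the cylinder: section is a regular 32-gon, circumradius r=11.5 (perimeter = 2·32·11.500·sin(180°/32) = 72.14 mm); the cube at (11, -3) is not intersected at this z (z outside [15.5, 29]); Taking the union: only the r=11.5 cylinder is present, so the union is just that shape — boundary = 72.14 mm. So its perimeter = 72.14 mm. Layer 69 (z = 19.32): the cylinder is absent (z outside [0, 17]); the cube at (11, -3) is present — its section is the full 23.5×15.5 rectangle (perimeter 78.00 mm); Taking the union: only the 23.5×15.5 cube at (11, -3) is present, so the union is just that shape — boundary = 78.00 mm. So its perimeter = 78.00 mm. Layer 69 is larger (78.00 vs 72.14 mm).

layer 69 (z = 19.32 mm)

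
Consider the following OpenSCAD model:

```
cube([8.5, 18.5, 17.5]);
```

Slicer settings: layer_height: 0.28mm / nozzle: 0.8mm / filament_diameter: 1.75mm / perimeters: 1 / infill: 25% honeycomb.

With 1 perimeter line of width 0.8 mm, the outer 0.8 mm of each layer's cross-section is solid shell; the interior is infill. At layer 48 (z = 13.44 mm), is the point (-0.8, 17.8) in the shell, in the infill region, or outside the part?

At z = 13.44 mm: the 8.5×18.5 cube contributes its full rectangle. Overall, the cross-section is a single solid region. The nearest boundary edge runs (0.00, 18.50)→(0.00, 0.00); distance from the point to it = 0.80 mm. The point is not inside any of the regions above, so it lies outside the cross-section (0.80 mm from the nearest boundary).

outside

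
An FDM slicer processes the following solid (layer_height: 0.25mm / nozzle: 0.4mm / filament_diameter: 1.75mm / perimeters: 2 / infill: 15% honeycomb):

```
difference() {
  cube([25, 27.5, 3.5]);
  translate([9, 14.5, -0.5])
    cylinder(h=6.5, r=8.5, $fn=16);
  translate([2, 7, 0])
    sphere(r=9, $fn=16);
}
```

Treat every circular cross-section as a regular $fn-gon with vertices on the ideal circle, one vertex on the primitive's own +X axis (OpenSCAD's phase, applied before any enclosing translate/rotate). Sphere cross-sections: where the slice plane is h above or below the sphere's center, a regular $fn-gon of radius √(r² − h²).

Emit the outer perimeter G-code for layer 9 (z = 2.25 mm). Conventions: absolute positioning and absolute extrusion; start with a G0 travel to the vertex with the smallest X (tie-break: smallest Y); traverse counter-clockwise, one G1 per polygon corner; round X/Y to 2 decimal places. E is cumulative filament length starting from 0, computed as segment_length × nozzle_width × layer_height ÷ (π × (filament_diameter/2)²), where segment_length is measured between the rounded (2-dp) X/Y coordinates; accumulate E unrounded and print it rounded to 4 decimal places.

At z = 2.25 mm: the 25×27.5 cube contributes its full rectangle; the r=8.5 cylinder at (9, 14.5) gives a regular 16-gon of circumradius 8.5 (constant along its height); the r=9 sphere at (2, 7) contributes a regular 16-gon of circumradius √(9²−2.25²) = 8.714; Subtracting the remaining from the first: starting from the 25×27.5 cube, the r=8.5 cylinder at (9, 14.5) lies wholly inside it (removes its full 221.19 mm² and its 53.06 mm outline becomes a hole wall); the r=9 sphere at (2, 7) partially overlaps it — only the 78.03 mm² overlap (of its 232.48 mm²) is removed, clipping the outline — 1 connected region. The outline is a single polygon with 20 vertices. Extrusion per mm of travel: 0.4 × 0.25 / (π × 0.875²) = 0.041575. Accumulating E over each segment gives final E = 5.3334.

G0 X0.00 Y15.32 Z2.25
G1 X0.69 Y15.45 E0.0292
G1 X1.15 Y17.75 E0.1267
G1 X2.99 Y20.51 E0.2646
G1 X5.75 Y22.35 E0.4025
G1 X9.00 Y23.00 E0.5403
G1 X12.25 Y22.35 E0.6781
G1 X15.01 Y20.51 E0.8160
G1 X16.85 Y17.75 E0.9539
G1 X17.50 Y14.50 E1.0917
G1 X16.85 Y11.25 E1.2295
G1 X15.01 Y8.49 E1.3674
G1 X12.25 Y6.65 E1.5053
G1 X10.58 Y6.31 E1.5762
G1 X10.05 Y3.67 E1.6881
G1 X8.16 Y0.84 E1.8296
G1 X6.91 Y0.00 E1.8922
G1 X25.00 Y0.00 E2.6443
G1 X25.00 Y27.50 E3.7877
G1 X0.00 Y27.50 E4.8270
G1 X0.00 Y15.32 E5.3334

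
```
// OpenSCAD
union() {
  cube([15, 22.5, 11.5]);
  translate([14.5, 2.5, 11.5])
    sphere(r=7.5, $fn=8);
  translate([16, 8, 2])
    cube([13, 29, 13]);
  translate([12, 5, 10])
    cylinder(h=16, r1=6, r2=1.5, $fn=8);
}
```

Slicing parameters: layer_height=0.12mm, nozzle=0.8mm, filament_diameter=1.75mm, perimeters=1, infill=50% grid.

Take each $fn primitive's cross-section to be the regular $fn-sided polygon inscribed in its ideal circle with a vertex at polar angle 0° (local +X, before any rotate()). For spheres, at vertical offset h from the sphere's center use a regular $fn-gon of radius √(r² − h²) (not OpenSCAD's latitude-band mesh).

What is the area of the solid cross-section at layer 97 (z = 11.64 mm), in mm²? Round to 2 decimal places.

At z = 11.64 mm: the cube is absent (z outside [0, 11.5]); the r=7.5 sphere at (14.5, 2.5) contributes a regular 8-gon of circumradius √(7.5²−0.14²) = 7.499 (area = (8/2)·7.499²·sin(360°/8) = 159.04 mm²); the 13×29 cube at (16, 8) contributes its full rectangle (area 377.00 mm²); the cone at (12, 5) contributes a regular 8-gon of circumradius 5.539 (interpolated between r1=6 and r2=1.5 at t=0.103) (area = (8/2)·5.539²·sin(360°/8) = 86.77 mm²); Merging all regions: the regions partially overlap — summed areas 622.81 mm² minus the doubly-counted overlap 75.48 mm² gives 547.34 mm² — area = 547.34 mm². Overall, the cross-section is a single solid region. Net area = 547.34 mm².

547.34 mm²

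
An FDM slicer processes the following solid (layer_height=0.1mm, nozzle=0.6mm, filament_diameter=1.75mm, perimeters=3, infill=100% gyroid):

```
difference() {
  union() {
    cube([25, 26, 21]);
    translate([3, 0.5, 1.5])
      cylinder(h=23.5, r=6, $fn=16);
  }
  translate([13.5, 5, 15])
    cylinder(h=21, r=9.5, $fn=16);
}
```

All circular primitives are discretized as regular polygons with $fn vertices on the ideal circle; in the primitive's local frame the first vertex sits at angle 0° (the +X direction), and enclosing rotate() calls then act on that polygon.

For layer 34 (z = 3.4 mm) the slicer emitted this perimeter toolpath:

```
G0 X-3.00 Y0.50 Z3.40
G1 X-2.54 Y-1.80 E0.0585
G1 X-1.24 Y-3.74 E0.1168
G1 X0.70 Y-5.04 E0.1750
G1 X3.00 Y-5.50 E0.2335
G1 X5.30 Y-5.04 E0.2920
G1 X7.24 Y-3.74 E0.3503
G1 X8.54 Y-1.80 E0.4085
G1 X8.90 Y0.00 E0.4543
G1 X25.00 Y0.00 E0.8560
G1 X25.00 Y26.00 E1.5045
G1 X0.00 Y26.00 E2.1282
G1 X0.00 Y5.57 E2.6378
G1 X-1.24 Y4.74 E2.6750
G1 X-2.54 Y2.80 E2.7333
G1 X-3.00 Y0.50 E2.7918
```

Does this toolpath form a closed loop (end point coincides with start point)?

Start point (G0): (-3.00, 0.50). End point (last G1): the path returns to the start — closed.

yes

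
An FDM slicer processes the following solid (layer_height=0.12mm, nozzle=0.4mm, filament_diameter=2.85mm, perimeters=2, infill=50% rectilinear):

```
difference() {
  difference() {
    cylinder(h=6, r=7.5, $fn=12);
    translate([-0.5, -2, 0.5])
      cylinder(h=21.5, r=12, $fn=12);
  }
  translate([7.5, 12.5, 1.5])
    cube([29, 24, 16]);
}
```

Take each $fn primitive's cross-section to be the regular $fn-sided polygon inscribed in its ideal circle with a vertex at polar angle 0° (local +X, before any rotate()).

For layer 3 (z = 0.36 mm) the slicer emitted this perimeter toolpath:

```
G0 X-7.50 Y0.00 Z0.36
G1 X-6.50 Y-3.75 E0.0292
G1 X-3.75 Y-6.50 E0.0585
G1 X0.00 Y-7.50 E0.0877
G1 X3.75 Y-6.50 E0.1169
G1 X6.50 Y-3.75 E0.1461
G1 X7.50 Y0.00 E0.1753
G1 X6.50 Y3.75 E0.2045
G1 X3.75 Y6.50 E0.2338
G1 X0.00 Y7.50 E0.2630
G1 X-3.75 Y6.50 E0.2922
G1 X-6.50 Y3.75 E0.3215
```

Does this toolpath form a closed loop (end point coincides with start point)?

no

Start point (G0): (-7.50, 0.00). End point (last G1): the path does not return to the start — open.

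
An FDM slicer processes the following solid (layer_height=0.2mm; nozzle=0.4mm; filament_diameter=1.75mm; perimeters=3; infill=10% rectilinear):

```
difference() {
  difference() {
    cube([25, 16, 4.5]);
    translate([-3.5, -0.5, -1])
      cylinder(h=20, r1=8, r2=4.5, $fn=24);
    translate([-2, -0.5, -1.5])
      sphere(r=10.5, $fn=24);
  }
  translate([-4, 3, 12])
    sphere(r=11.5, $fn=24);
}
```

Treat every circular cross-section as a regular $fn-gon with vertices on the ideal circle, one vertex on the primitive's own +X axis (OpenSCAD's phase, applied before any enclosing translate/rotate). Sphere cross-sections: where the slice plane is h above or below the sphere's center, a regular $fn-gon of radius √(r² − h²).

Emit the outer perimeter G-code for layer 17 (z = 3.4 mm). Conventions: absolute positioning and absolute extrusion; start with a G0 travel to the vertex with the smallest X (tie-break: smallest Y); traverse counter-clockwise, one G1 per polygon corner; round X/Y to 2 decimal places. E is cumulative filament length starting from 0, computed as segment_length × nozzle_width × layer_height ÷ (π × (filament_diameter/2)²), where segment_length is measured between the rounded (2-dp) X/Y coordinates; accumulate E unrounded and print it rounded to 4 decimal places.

At z = 3.4 mm: the cube is present — its section is the full 25×16 rectangle; the cone at (-3.5, -0.5) contributes a regular 24-gon of circumradius 7.230 (interpolated between r1=8 and r2=4.5 at t=0.220); the r=10.5 sphere at (-2, -0.5) contributes a regular 24-gon of circumradius √(10.5²−4.9²) = 9.287; Taking the first minus the rest: starting from the 25×16 cube, the cone at (-3.5, -0.5) partially overlaps it — only the 14.62 mm² overlap (of its 162.35 mm²) is removed, clipping the outline; the r=10.5 sphere at (-2, -0.5) partially overlaps it — only the 30.41 mm² overlap (of its 267.85 mm²) is removed, clipping the outline — 1 connected region; the r=11.5 sphere at (-4, 3) slices to a regular 24-gon of circumradius 7.635 (√(r²−h²) with h=8.6 from center); After the difference (first − rest): starting from the result so far, the r=11.5 sphere at (-4, 3) partially overlaps it — only the 0.91 mm² overlap (of its 181.04 mm²) is removed, clipping the outline — 1 connected region. The outline is a single polygon with 11 vertices. Extrusion per mm of travel: 0.4 × 0.2 / (π × 0.875²) = 0.033260. Accumulating E over each segment gives final E = 2.5885.

G0 X0.00 Y9.47 Z3.40
G1 X1.40 Y8.40 E0.0586
G1 X1.78 Y7.90 E0.0795
G1 X2.64 Y7.54 E0.1105
G1 X4.57 Y6.07 E0.1912
G1 X6.04 Y4.14 E0.2719
G1 X6.97 Y1.90 E0.3526
G1 X7.22 Y0.00 E0.4163
G1 X25.00 Y0.00 E1.0077
G1 X25.00 Y16.00 E1.5398
G1 X0.00 Y16.00 E2.3713
G1 X0.00 Y9.47 E2.5885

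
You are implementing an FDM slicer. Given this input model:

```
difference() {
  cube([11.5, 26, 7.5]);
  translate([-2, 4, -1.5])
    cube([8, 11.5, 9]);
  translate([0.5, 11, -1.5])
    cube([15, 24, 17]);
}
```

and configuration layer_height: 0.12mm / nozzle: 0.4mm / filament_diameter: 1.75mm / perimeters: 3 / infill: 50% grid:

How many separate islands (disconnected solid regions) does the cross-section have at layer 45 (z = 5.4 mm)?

2

At z = 5.4 mm: the 11.5×26 cube contributes its full rectangle; the cube at (-2, 4) is present — its section is the full 8×11.5 rectangle; the cube at (0.5, 11) (footprint 15×24) is included at this height; Taking the first minus the rest: starting from the 11.5×26 cube, the 8×11.5 cube at (-2, 4) partially overlaps it — only the 69.00 mm² overlap (of its 92.00 mm²) is removed, clipping the outline; the 15×24 cube at (0.5, 11) partially overlaps it — only the 140.25 mm² overlap (of its 360.00 mm²) is removed, clipping the outline — 2 connected regions. Overall, the cross-section has 2 separate islands. Island count = 2.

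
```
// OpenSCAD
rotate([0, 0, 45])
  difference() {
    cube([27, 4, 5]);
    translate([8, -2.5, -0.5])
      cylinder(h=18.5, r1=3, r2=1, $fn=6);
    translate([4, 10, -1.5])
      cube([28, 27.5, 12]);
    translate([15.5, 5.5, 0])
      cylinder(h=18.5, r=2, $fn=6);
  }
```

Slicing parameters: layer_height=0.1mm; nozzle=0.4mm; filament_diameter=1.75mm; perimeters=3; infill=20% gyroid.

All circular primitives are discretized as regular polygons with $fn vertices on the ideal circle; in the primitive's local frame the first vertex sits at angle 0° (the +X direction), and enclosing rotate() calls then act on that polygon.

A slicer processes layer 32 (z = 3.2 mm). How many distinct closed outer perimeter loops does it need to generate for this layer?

1

At z = 3.2 mm: the cube (footprint 27×4) is included at this height; the cone at (8, -2.5): at t=0.200 of its height the radius interpolates to r₁+(r₂−r₁)t = 2.600, giving a regular 6-gon of that circumradius; the cube at (4, 10) is present — its section is the full 28×27.5 rectangle; the r=2 cylinder at (15.5, 5.5) gives a regular 6-gon of circumradius 2 (constant along its height); After the difference (first − rest): starting from the 27×4 cube, the cone at (8, -2.5) misses the remaining region (no effect); the 28×27.5 cube at (4, 10) misses the remaining region (no effect); the r=2 cylinder at (15.5, 5.5) partially overlaps it — only the 0.50 mm² overlap (of its 10.39 mm²) is removed, clipping the outline — 1 connected region; (rotated 45° about Z; rotation is an isometry so areas/perimeters/island counts are preserved). The result has 1 disconnected region.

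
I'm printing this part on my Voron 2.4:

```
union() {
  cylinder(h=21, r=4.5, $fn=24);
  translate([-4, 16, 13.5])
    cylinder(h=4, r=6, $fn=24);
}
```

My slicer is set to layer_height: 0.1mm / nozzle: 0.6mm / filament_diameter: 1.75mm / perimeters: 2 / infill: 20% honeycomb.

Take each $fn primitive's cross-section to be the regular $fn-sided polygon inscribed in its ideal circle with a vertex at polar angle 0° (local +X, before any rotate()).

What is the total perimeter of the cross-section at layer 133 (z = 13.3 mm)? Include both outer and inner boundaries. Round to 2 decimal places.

28.19 mm

At z = 13.3 mm: the r=4.5 cylinder gives a regular 24-gon of circumradius 4.5 (constant along its height) (perimeter = 2·24·4.500·sin(180°/24) = 28.19 mm); the cylinder at (-4, 16) does not reach this height (z outside [13.5, 17.5]); Combining (union): only the r=4.5 cylinder is present, so the union is just that shape — boundary = 28.19 mm. Overall, the cross-section is a single solid region. Total boundary length (outer) = 28.19 mm.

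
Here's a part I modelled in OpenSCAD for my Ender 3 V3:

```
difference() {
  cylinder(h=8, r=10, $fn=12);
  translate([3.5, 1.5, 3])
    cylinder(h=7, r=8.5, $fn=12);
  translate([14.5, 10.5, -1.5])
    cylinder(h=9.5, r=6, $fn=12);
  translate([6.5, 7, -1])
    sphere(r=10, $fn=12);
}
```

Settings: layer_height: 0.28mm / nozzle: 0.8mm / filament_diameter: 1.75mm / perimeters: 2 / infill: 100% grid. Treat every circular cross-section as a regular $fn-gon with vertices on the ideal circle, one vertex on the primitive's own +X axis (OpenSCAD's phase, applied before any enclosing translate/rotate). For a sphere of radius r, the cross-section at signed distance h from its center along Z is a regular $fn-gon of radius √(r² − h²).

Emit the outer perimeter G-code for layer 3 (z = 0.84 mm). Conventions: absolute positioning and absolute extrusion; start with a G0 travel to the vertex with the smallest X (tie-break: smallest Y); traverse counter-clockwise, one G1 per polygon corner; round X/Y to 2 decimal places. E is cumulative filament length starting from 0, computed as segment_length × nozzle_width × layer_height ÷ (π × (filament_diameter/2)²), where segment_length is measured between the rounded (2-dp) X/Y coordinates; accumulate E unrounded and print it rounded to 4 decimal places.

At z = 0.84 mm: the r=10 cylinder contributes a regular 12-gon of circumradius 10; the cylinder at (3.5, 1.5) does not reach this height (z outside [3, 10]); the r=6 cylinder at (14.5, 10.5) contributes a regular 12-gon of circumradius 6; the r=10 sphere at (6.5, 7) contributes a regular 12-gon of circumradius √(10²−1.84²) = 9.829; Taking the first minus the rest: starting from the r=10 cylinder, the r=6 cylinder at (14.5, 10.5) misses the remaining region (no effect); the r=10 sphere at (6.5, 7) partially overlaps it — only the 117.57 mm² overlap (of its 289.84 mm²) is removed, clipping the outline — 1 connected region. The outline is a single polygon with 14 vertices. Extrusion per mm of travel: 0.8 × 0.28 / (π × 0.875²) = 0.093128. Accumulating E over each segment gives final E = 5.8039.

G0 X-10.00 Y0.00 Z0.84
G1 X-8.66 Y-5.00 E0.4821
G1 X-5.00 Y-8.66 E0.9641
G1 X0.00 Y-10.00 E1.4462
G1 X5.00 Y-8.66 E1.9283
G1 X8.66 Y-5.00 E2.4103
G1 X9.45 Y-2.04 E2.6956
G1 X6.50 Y-2.83 E2.9800
G1 X1.59 Y-1.51 E3.4535
G1 X-2.01 Y2.09 E3.9276
G1 X-3.33 Y7.00 E4.4011
G1 X-2.72 Y9.27 E4.6200
G1 X-5.00 Y8.66 E4.8398
G1 X-8.66 Y5.00 E5.3219
G1 X-10.00 Y0.00 E5.8039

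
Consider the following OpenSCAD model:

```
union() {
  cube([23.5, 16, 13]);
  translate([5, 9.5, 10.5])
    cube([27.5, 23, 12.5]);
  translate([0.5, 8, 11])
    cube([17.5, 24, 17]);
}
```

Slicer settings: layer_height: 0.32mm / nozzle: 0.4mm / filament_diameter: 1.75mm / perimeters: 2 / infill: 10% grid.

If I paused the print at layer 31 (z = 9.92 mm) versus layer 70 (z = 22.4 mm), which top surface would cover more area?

layer 70 (z = 22.4 mm)

Layer 31 (z = 9.92): the cube (footprint 23.5×16) is included at this height (area 376.00 mm²); the cube at (5, 9.5) is absent (z outside [10.5, 23]); the cube at (0.5, 8) is not intersected at this z (z outside [11, 28]); Merging all regions: only the 23.5×16 cube is present, so the union is just that shape — area = 376.00 mm². So its area = 376.00 mm². Layer 70 (z = 22.4): the cube does not reach this height (z outside [0, 13]); the cube at (5, 9.5) is present — its section is the full 27.5×23 rectangle (area 632.50 mm²); the cube at (0.5, 8) (footprint 17.5×24) is included at this height (area 420.00 mm²); Combining (union): the regions partially overlap — summed areas 1052.50 mm² minus the doubly-counted overlap 292.50 mm² gives 760.00 mm² — area = 760.00 mm². So its area = 760.00 mm². Layer 70 is larger (760.00 vs 376.00 mm²).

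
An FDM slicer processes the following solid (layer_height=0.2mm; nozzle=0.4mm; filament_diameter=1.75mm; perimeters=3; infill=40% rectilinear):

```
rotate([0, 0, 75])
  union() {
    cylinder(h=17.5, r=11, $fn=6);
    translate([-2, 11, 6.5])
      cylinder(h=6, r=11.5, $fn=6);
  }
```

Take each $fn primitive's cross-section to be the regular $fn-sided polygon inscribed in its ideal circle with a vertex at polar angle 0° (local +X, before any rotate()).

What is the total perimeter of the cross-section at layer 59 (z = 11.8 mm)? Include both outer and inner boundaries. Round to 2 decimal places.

At z = 11.8 mm: the r=11 cylinder gives a regular 6-gon of circumradius 11 (constant along its height) (perimeter = 2·6·11.000·sin(180°/6) = 66.00 mm); the cylinder at (-2, 11): section is a regular 6-gon, circumradius r=11.5 (perimeter = 2·6·11.500·sin(180°/6) = 69.00 mm); Combining (union): the regions partially overlap (shared area 112.73 mm²), so the edge portions inside another operand are dropped and the merged outline is re-measured after clipping — boundary = 92.90 mm; (rotated 75° about Z; rotation is an isometry so areas/perimeters/island counts are preserved). Overall, the cross-section is a single solid region. Total boundary length (outer) = 92.90 mm.

92.90 mm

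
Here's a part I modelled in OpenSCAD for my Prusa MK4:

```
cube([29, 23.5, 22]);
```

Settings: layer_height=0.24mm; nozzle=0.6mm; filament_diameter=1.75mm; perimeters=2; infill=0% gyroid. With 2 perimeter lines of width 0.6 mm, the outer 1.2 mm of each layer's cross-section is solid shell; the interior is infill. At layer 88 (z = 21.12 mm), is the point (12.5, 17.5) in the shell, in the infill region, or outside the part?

At z = 21.12 mm: the cube (footprint 29×23.5) is included at this height. Overall, the cross-section is a single solid region. The nearest boundary edge runs (29.00, 23.50)→(0.00, 23.50); distance from the point to it = 6.00 mm. The point is inside the cross-section and 6.00 mm from the nearest boundary — more than the 1.2 mm shell width (2 × 0.6), so it's in the infill interior.

infill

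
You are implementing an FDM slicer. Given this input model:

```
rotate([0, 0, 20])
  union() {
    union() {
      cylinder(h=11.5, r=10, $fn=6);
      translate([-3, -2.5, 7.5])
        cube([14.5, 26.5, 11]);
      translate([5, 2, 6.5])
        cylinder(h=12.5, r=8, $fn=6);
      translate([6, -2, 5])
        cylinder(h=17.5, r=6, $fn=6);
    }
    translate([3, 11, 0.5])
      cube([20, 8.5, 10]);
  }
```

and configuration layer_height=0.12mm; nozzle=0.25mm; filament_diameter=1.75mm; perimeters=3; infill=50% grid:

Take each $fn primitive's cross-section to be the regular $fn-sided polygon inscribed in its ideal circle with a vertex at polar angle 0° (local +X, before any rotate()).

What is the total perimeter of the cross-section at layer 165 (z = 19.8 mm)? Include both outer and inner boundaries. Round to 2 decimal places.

36.00 mm

At z = 19.8 mm: the cylinder does not reach this height (z outside [0, 11.5]); the cube at (-3, -2.5) is not intersected at this z (z outside [7.5, 18.5]); the cylinder at (5, 2) does not reach this height (z outside [6.5, 19]); the r=6 cylinder at (6, -2) gives a regular 6-gon of circumradius 6 (constant along its height) (perimeter = 2·6·6.000·sin(180°/6) = 36.00 mm); Merging all regions: only the r=6 cylinder at (6, -2) is present, so the union is just that shape — boundary = 36.00 mm; the cube at (3, 11) is not intersected at this z (z outside [0.5, 10.5]); Combining (union): only that combined region is present, so the union is just that shape — boundary = 36.00 mm; (whole slice rotated 20° about Z — lengths, areas and connectivity unchanged). Overall, the cross-section is a single solid region. Total boundary length (outer) = 36.00 mm.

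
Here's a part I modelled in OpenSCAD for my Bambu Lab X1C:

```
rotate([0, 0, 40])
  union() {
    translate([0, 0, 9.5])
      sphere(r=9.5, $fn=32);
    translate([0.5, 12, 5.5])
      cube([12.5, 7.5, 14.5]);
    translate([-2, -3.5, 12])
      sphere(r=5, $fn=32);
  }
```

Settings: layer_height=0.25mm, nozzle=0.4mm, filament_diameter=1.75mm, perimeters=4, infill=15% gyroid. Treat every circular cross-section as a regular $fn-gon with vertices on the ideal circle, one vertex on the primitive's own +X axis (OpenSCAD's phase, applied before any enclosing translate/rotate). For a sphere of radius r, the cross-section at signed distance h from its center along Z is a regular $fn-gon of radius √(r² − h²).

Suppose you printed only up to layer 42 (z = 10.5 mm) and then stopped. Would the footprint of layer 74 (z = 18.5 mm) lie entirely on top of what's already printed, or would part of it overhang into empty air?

Compare the two slices. At z = 10.5: the r=9.5 sphere slices to a regular 32-gon of circumradius 9.447 (√(r²−h²) with h=1 from center) (area = (32/2)·9.447²·sin(360°/32) = 278.59 mm²); the cube at (0.5, 12) is present — its section is the full 12.5×7.5 rectangle (area 93.75 mm²); the sphere at (-2, -3.5): section is a regular 32-gon, circumradius = √(r²−h²) = √(5²−1.5²) = 4.770 (area = (32/2)·4.770²·sin(360°/32) = 71.01 mm²); Merging all regions: the regions partially overlap — summed areas 443.35 mm² minus the doubly-counted overlap 71.01 mm² gives 372.34 mm² — area = 372.34 mm²; (whole slice rotated 40° about Z — lengths, areas and connectivity unchanged). At z = 18.5: the sphere: section is a regular 32-gon, circumradius = √(r²−h²) = √(9.5²−9²) = 3.041 (area = (32/2)·3.041²·sin(360°/32) = 28.87 mm²); the cube at (0.5, 12) (footprint 12.5×7.5) is included at this height (area 93.75 mm²); the sphere at (-2, -3.5) is absent (|z−center|=6.500 > r=5); Merging all regions: the 2 present regions are separate (no shared area or edge), so areas and boundary lengths simply add and each stays a separate island — area = 122.62 mm²; (rotated 40° about Z; rotation is an isometry so areas/perimeters/island counts are preserved). Checking containment: the cross-section at z = 18.5 is a subset of the cross-section at z = 10.5.

entirely on top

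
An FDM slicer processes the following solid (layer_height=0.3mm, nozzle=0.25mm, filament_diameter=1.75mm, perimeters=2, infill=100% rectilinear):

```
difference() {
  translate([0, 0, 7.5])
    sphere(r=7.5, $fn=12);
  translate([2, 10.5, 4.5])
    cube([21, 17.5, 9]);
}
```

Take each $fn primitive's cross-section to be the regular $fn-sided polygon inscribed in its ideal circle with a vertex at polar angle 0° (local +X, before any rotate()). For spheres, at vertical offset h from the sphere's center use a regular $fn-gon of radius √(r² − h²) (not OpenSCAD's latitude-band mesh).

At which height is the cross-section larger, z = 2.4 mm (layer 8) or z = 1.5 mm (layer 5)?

layer 8 (z = 2.4 mm)

Layer 8 (z = 2.4): the r=7.5 sphere slices to a regular 12-gon of circumradius 5.499 (√(r²−h²) with h=5.1 from center) (area = (12/2)·5.499²·sin(360°/12) = 90.72 mm²); the cube at (2, 10.5) does not reach this height (z outside [4.5, 13.5]); Subtracting the remaining from the first: none of the subtracted shapes is present at this height, so the r=7.5 sphere is unchanged — area = 90.72 mm². So its area = 90.72 mm². Layer 5 (z = 1.5): the r=7.5 sphere contributes a regular 12-gon of circumradius √(7.5²−6²) = 4.500 (area = (12/2)·4.500²·sin(360°/12) = 60.75 mm²); the cube at (2, 10.5) does not reach this height (z outside [4.5, 13.5]); Taking the first minus the rest: none of the subtracted shapes is present at this height, so the r=7.5 sphere is unchanged — area = 60.75 mm². So its area = 60.75 mm². Layer 8 is larger (90.72 vs 60.75 mm²).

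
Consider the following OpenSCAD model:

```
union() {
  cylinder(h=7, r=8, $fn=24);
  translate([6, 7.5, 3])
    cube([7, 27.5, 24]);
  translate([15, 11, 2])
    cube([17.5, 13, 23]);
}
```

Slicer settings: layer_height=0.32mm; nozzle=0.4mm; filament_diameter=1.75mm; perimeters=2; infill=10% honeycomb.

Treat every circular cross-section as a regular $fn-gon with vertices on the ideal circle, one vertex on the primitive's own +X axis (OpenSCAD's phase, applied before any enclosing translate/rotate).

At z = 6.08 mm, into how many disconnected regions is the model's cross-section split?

3

At z = 6.08 mm: the r=8 cylinder gives a regular 24-gon of circumradius 8 (constant along its height); the cube at (6, 7.5) is present — its section is the full 7×27.5 rectangle; the cube at (15, 11) (footprint 17.5×13) is included at this height; Combining (union): the 3 present regions are separate (no shared area or edge), so areas and boundary lengths simply add and each stays a separate island — 3 connected regions. The result has 3 disconnected regions.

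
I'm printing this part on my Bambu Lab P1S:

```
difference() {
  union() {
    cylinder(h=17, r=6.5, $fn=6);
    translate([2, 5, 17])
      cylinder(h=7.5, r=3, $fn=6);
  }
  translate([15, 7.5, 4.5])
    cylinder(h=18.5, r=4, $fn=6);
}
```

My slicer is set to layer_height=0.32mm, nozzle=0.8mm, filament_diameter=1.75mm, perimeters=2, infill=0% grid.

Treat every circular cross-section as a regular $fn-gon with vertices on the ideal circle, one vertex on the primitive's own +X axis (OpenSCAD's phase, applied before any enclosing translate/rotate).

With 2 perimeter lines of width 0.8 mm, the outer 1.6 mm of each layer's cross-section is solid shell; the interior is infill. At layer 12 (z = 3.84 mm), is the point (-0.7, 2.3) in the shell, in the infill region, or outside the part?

At z = 3.84 mm: the r=6.5 cylinder gives a regular 6-gon of circumradius 6.5 (constant along its height); the cylinder at (2, 5) is absent (z outside [17, 24.5]); Merging all regions: only the r=6.5 cylinder is present, so the union is just that shape — 1 connected region; the cylinder at (15, 7.5) does not reach this height (z outside [4.5, 23]); Taking the first minus the rest: none of the subtracted shapes is present at this height, so the result so far is unchanged — 1 connected region. Overall, the cross-section is a single solid region. The nearest boundary edge runs (3.25, 5.63)→(-3.25, 5.63); distance from the point to it = 3.33 mm. The point is inside the cross-section and 3.33 mm from the nearest boundary — more than the 1.6 mm shell width (2 × 0.8), so it's in the infill interior.

infill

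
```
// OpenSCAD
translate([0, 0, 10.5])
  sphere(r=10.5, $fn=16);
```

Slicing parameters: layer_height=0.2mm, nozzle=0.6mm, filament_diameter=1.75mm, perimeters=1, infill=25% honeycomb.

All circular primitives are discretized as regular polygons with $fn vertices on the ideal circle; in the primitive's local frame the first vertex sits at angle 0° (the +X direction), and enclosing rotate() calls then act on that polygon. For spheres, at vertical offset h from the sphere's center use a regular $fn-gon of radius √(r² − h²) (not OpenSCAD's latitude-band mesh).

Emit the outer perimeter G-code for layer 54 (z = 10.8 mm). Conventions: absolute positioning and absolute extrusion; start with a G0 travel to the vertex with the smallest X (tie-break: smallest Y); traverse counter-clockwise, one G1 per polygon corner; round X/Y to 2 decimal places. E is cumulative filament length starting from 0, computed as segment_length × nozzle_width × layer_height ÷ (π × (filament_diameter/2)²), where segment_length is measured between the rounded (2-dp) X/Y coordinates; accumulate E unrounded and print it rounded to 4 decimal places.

At z = 10.8 mm: the r=10.5 sphere contributes a regular 16-gon of circumradius √(10.5²−0.3²) = 10.496. The outline is a single polygon with 16 vertices. Extrusion per mm of travel: 0.6 × 0.2 / (π × 0.875²) = 0.049890. Accumulating E over each segment gives final E = 3.2698.

G0 X-10.50 Y0.00 Z10.80
G1 X-9.70 Y-4.02 E0.2045
G1 X-7.42 Y-7.42 E0.4087
G1 X-4.02 Y-9.70 E0.6130
G1 X0.00 Y-10.50 E0.8175
G1 X4.02 Y-9.70 E1.0219
G1 X7.42 Y-7.42 E1.2262
G1 X9.70 Y-4.02 E1.4304
G1 X10.50 Y0.00 E1.6349
G1 X9.70 Y4.02 E1.8394
G1 X7.42 Y7.42 E2.0436
G1 X4.02 Y9.70 E2.2479
G1 X0.00 Y10.50 E2.4524
G1 X-4.02 Y9.70 E2.6569
G1 X-7.42 Y7.42 E2.8611
G1 X-9.70 Y4.02 E3.0653
G1 X-10.50 Y0.00 E3.2698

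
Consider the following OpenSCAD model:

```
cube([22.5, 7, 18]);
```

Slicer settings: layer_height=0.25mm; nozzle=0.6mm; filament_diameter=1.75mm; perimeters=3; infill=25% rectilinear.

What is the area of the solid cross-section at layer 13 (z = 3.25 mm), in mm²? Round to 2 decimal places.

At z = 3.25 mm: the cube is present — its section is the full 22.5×7 rectangle (area 157.50 mm²). Overall, the cross-section is a single solid region. Net area = 157.50 mm².

157.50 mm²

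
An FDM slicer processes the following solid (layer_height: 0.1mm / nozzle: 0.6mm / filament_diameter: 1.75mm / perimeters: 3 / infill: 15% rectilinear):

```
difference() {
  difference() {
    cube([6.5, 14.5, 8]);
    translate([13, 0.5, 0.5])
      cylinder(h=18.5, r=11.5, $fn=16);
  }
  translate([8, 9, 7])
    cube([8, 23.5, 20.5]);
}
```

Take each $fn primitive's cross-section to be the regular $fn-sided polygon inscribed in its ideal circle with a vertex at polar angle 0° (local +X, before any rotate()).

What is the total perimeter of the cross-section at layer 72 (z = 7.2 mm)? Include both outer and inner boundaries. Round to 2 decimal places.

38.82 mm

At z = 7.2 mm: the 6.5×14.5 cube contributes its full rectangle (perimeter 42.00 mm); the cylinder at (13, 0.5): section is a regular 16-gon, circumradius r=11.5 (perimeter = 2·16·11.500·sin(180°/16) = 71.79 mm); After the difference (first − rest): starting from the 6.5×14.5 cube, the r=11.5 cylinder at (13, 0.5) partially overlaps it — only the 34.18 mm² overlap (of its 404.88 mm²) is removed, clipping the outline — boundary = 38.82 mm; the cube at (8, 9) (footprint 8×23.5) is included at this height (perimeter 63.00 mm); Subtracting the remaining from the first: starting from the result so far, the 8×23.5 cube at (8, 9) misses the remaining region (no effect) — boundary = 38.82 mm. Overall, the cross-section is a single solid region. Total boundary length (outer) = 38.82 mm.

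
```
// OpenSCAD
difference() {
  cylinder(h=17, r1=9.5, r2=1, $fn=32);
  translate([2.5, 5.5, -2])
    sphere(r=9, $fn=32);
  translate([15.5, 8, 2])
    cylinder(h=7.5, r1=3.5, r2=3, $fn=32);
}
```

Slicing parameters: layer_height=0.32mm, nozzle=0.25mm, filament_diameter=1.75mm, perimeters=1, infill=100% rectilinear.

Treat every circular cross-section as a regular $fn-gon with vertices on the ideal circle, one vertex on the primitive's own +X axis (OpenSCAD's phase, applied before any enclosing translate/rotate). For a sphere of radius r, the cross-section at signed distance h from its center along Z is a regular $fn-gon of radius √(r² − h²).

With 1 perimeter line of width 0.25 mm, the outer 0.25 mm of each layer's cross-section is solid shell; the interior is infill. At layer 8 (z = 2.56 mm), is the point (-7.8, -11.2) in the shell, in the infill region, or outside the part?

At z = 2.56 mm: the cone: at t=0.151 of its height the radius interpolates to r₁+(r₂−r₁)t = 8.220, giving a regular 32-gon of that circumradius; the r=9 sphere at (2.5, 5.5) slices to a regular 32-gon of circumradius 7.759 (√(r²−h²) with h=4.56 from center); the cone at (15.5, 8) contributes a regular 32-gon of circumradius 3.463 (interpolated between r1=3.5 and r2=3 at t=0.075); After the difference (first − rest): starting from the cone, the r=9 sphere at (2.5, 5.5) partially overlaps it — only the 105.25 mm² overlap (of its 187.93 mm²) is removed, clipping the outline; the cone at (15.5, 8) misses the remaining region (no effect) — 1 connected region. Overall, the cross-section is a single solid region. The nearest boundary edge runs (-3.15, -7.59)→(-4.57, -6.83); distance from the point to it = 5.43 mm. The point is not inside any of the regions above, so it lies outside the cross-section (5.43 mm from the nearest boundary).

outside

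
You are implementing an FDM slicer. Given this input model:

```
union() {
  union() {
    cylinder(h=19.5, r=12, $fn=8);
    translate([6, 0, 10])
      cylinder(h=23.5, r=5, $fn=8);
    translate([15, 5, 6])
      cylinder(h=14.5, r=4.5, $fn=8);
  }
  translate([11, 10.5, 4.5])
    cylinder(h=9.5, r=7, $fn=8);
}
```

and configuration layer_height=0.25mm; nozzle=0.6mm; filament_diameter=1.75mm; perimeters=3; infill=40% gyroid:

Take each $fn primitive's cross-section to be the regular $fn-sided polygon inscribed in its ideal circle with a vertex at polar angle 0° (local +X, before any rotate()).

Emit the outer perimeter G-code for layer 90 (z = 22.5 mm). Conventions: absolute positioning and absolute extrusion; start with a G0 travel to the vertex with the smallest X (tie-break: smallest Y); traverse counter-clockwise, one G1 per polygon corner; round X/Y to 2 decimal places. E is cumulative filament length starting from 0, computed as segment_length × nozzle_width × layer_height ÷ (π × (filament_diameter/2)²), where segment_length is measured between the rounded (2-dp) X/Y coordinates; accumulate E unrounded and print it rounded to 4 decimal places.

At z = 22.5 mm: the cylinder is absent (z outside [0, 19.5]); the r=5 cylinder at (6, 0) contributes a regular 8-gon of circumradius 5; the cylinder at (15, 5) is absent (z outside [6, 20.5]); Combining (union): only the r=5 cylinder at (6, 0) is present, so the union is just that shape — 1 connected region; the cylinder at (11, 10.5) is absent (z outside [4.5, 14]); Merging all regions: only the result so far is present, so the union is just that shape — 1 connected region. The outline is a single polygon with 8 vertices. Extrusion per mm of travel: 0.6 × 0.25 / (π × 0.875²) = 0.062363. Accumulating E over each segment gives final E = 1.9104.

G0 X1.00 Y0.00 Z22.50
G1 X2.46 Y-3.54 E0.2388
G1 X6.00 Y-5.00 E0.4776
G1 X9.54 Y-3.54 E0.7164
G1 X11.00 Y0.00 E0.9552
G1 X9.54 Y3.54 E1.1940
G1 X6.00 Y5.00 E1.4328
G1 X2.46 Y3.54 E1.6716
G1 X1.00 Y0.00 E1.9104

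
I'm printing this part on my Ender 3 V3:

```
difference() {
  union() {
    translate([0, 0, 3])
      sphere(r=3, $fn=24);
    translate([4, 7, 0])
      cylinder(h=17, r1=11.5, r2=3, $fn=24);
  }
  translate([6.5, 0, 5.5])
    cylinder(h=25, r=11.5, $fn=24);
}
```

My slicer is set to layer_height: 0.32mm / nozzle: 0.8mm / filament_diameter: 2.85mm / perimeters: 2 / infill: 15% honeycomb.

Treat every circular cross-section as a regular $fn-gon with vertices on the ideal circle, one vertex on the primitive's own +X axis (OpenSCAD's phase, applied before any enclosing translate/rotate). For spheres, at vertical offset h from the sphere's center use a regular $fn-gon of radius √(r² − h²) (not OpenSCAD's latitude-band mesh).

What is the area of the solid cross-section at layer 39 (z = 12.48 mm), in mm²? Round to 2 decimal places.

7.20 mm²

At z = 12.48 mm: the sphere is absent (|z−center|=9.480 > r=3); the cone at (4, 7) (r1=11.5→r2=3) has section circumradius 5.260 here — a regular 24-gon (area = (24/2)·5.260²·sin(360°/24) = 85.93 mm²); Taking the union: only the cone at (4, 7) is present, so the union is just that shape — area = 85.93 mm²; the cylinder at (6.5, 0): section is a regular 24-gon, circumradius r=11.5 (area = (24/2)·11.500²·sin(360°/24) = 410.75 mm²); After the difference (first − rest): starting from that combined region (85.93 mm²), the r=11.5 cylinder at (6.5, 0) partially overlaps it — only the 78.73 mm² overlap (of its 410.75 mm²) is removed, clipping the outline — area = 7.20 mm². Overall, the cross-section is a single solid region. Net area = 7.20 mm².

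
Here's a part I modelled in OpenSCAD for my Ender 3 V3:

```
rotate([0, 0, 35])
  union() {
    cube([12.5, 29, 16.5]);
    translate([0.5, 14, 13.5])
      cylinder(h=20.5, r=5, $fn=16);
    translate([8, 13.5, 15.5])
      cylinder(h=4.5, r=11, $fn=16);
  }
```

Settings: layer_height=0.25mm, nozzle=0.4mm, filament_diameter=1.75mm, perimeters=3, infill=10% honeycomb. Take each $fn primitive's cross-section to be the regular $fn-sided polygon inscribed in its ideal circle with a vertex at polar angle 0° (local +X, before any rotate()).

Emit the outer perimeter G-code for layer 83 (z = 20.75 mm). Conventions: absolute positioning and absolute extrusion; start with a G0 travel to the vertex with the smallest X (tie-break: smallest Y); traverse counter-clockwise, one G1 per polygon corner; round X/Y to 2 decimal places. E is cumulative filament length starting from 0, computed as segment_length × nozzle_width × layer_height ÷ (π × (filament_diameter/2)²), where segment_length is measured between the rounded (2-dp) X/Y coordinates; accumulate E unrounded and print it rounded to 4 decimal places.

G0 X-12.54 Y12.62 Z20.75
G1 X-12.50 Y10.67 E0.0811
G1 X-11.72 Y8.89 E0.1619
G1 X-10.31 Y7.54 E0.2430
G1 X-8.49 Y6.83 E0.3243
G1 X-6.54 Y6.87 E0.4054
G1 X-4.75 Y7.66 E0.4867
G1 X-3.40 Y9.07 E0.5679
G1 X-2.70 Y10.89 E0.6489
G1 X-2.74 Y12.84 E0.7300
G1 X-3.52 Y14.62 E0.8108
G1 X-4.93 Y15.97 E0.8920
G1 X-6.75 Y16.68 E0.9732
G1 X-8.70 Y16.64 E1.0543
G1 X-10.49 Y15.85 E1.1356
G1 X-11.84 Y14.44 E1.2168
G1 X-12.54 Y12.62 E1.2979

At z = 20.75 mm: the cube does not reach this height (z outside [0, 16.5]); the cylinder at (0.5, 14): section is a regular 16-gon, circumradius r=5; the cylinder at (8, 13.5) is not intersected at this z (z outside [15.5, 20]); Taking the union: only the r=5 cylinder at (0.5, 14) is present, so the union is just that shape — 1 connected region; (rotated 35° about Z; rotation is an isometry so areas/perimeters/island counts are preserved). The outline is a single polygon with 16 vertices. Extrusion per mm of travel: 0.4 × 0.25 / (π × 0.875²) = 0.041575. Accumulating E over each segment gives final E = 1.2979.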